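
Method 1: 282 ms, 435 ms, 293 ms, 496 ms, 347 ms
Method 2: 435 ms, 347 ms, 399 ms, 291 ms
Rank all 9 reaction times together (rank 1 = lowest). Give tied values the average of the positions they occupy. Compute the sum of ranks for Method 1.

Sorted (ascending): 282, 291, 293, 347, 347, 399, 435, 435, 496
The 2 values of 347 occupy positions 4–5 → average rank (4+5)/2 = 4.5.
The 2 values of 435 occupy positions 7–8 → average rank (7+8)/2 = 7.5.
Method 1 values → pooled ranks: 282→1, 435→7.5, 293→3, 496→9, 347→4.5
Rank sum = 1 + 7.5 + 3 + 9 + 4.5 = 25

25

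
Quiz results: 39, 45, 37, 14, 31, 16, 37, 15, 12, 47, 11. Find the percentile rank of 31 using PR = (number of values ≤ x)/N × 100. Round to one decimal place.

N = 11.
Strictly below 31: 5. Equal to 31: 1.
PR = 6/11 × 100 = 54.5

54.5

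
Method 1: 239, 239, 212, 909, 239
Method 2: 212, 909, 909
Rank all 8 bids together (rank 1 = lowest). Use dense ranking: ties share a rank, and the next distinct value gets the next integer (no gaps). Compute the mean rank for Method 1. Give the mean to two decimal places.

Sorted (ascending): 212, 212, 239, 239, 239, 909, 909, 909
The 2 values of 212 share dense rank 1.
The 3 values of 239 share dense rank 2.
The 3 values of 909 share dense rank 3.
Method 1 values → pooled ranks: 239→2, 239→2, 212→1, 909→3, 239→2
Mean rank = (2 + 2 + 1 + 3 + 2) / 5 = 2.00

2.00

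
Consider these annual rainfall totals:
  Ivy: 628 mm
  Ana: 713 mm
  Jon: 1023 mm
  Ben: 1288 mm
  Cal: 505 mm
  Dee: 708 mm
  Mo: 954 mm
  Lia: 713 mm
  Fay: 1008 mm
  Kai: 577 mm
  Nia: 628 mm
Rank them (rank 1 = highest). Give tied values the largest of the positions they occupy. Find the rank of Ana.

6

Sorted (descending): 1288, 1023, 1008, 954, 713, 713, 708, 628, 628, 577, 505
The 2 values of 713 occupy positions 5–6 → each gets rank 6.
The 2 values of 628 occupy positions 8–9 → each gets rank 9.
Ana has value 713 mm → rank 6.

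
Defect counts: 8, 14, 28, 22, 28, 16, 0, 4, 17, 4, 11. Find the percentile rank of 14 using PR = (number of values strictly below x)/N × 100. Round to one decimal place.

N = 11.
Strictly below 14: 5. Equal to 14: 1.
PR = 5/11 × 100 = 45.5

45.5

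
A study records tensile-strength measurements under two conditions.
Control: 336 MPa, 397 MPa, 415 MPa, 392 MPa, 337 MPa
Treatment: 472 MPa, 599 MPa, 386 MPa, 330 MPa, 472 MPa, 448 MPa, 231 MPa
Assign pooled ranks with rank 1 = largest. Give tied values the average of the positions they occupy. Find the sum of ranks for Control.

Sorted (descending): 599, 472, 472, 448, 415, 397, 392, 386, 337, 336, 330, 231
The 2 values of 472 occupy positions 2–3 → average rank (2+3)/2 = 2.5.
Control values → pooled ranks: 336→10, 397→6, 415→5, 392→7, 337→9
Rank sum = 10 + 6 + 5 + 7 + 9 = 37

37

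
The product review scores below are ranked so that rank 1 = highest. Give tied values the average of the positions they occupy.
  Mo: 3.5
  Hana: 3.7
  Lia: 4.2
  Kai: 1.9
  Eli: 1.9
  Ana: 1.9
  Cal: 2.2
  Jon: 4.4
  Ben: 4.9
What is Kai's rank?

8

Sorted (descending): 4.9, 4.4, 4.2, 3.7, 3.5, 2.2, 1.9, 1.9, 1.9
The 3 values of 1.9 occupy positions 7–9 → average rank 8.
Kai has value 1.9 → rank 8.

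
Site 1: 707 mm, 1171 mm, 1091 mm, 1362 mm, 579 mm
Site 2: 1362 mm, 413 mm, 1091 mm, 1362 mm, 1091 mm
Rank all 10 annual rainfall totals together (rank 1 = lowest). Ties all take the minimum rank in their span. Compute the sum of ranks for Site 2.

Sorted (ascending): 413, 579, 707, 1091, 1091, 1091, 1171, 1362, 1362, 1362
The 3 values of 1091 occupy positions 4–6 → each gets rank 4.
The 3 values of 1362 occupy positions 8–10 → each gets rank 8.
Site 2 values → pooled ranks: 1362→8, 413→1, 1091→4, 1362→8, 1091→4
Rank sum = 8 + 1 + 4 + 8 + 4 = 25

25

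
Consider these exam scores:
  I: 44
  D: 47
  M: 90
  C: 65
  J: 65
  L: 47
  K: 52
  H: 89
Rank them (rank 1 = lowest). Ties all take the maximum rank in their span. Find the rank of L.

Sorted (ascending): 44, 47, 47, 52, 65, 65, 89, 90
The 2 values of 47 occupy positions 2–3 → each gets rank 3.
The 2 values of 65 occupy positions 5–6 → each gets rank 6.
L has value 47 → rank 3.

3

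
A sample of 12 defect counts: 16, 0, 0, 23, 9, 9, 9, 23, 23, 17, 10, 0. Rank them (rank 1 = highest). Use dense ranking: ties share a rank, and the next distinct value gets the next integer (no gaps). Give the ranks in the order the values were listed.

Sorted (descending): 23, 23, 23, 17, 16, 10, 9, 9, 9, 0, 0, 0
The 3 values of 23 share dense rank 1.
The 3 values of 9 share dense rank 5.
The 3 values of 0 share dense rank 6.
Remaining distinct values take the next consecutive integers.

3, 6, 6, 1, 5, 5, 5, 1, 1, 2, 4, 6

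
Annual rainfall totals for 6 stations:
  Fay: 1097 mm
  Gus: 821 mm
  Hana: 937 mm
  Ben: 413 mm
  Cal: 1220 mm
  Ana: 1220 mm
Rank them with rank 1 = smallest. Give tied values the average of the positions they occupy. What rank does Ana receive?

5.5

Sorted (ascending): 413, 821, 937, 1097, 1220, 1220
The 2 values of 1220 occupy positions 5–6 → average rank (5+6)/2 = 5.5.
Ana has value 1220 mm → rank 5.5.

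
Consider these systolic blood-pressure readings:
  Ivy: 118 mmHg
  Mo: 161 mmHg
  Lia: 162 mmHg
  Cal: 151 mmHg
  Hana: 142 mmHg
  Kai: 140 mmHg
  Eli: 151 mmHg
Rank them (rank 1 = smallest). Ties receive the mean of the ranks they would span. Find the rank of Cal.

4.5

Sorted (ascending): 118, 140, 142, 151, 151, 161, 162
The 2 values of 151 occupy positions 4–5 → average rank (4+5)/2 = 4.5.
Cal has value 151 mmHg → rank 4.5.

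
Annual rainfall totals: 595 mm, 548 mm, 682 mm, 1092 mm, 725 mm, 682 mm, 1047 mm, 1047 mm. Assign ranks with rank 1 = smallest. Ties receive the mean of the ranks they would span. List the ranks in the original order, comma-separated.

2, 1, 3.5, 8, 5, 3.5, 6.5, 6.5

Sorted (ascending): 548, 595, 682, 682, 725, 1047, 1047, 1092
The 2 values of 682 occupy positions 3–4 → average rank (3+4)/2 = 3.5.
The 2 values of 1047 occupy positions 6–7 → average rank (6+7)/2 = 6.5.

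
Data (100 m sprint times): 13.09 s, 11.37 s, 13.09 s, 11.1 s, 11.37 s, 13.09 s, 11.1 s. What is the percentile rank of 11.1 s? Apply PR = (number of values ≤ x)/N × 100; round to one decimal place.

N = 7.
Strictly below 11.1: 0. Equal to 11.1: 2.
PR = 2/7 × 100 = 28.6

28.6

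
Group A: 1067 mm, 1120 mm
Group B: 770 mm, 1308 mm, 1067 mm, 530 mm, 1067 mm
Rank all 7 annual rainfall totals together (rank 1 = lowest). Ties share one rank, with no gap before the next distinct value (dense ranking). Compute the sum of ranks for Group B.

14

Sorted (ascending): 530, 770, 1067, 1067, 1067, 1120, 1308
The 3 values of 1067 share dense rank 3.
Remaining distinct values take the next consecutive integers.
Group B values → pooled ranks: 770→2, 1308→5, 1067→3, 530→1, 1067→3
Rank sum = 2 + 5 + 3 + 1 + 3 = 14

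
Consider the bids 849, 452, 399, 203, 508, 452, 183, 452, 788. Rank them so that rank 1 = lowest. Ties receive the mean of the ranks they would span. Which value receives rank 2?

Sorted (ascending): 183, 203, 399, 452, 452, 452, 508, 788, 849
The 3 values of 452 occupy positions 4–6 → average rank 5.
Rank 2 → value 203.

203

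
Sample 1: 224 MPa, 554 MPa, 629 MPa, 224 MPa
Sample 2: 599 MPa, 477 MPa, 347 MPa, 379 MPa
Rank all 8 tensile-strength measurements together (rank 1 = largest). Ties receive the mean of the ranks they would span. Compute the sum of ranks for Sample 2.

Sorted (descending): 629, 599, 554, 477, 379, 347, 224, 224
The 2 values of 224 occupy positions 7–8 → average rank (7+8)/2 = 7.5.
Sample 2 values → pooled ranks: 599→2, 477→4, 347→6, 379→5
Rank sum = 2 + 4 + 6 + 5 = 17

17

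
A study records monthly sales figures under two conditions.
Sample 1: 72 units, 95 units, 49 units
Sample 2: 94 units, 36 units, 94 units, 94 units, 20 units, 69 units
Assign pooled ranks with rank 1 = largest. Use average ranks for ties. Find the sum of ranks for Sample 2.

32

Sorted (descending): 95, 94, 94, 94, 72, 69, 49, 36, 20
The 3 values of 94 occupy positions 2–4 → average rank 3.
Sample 2 values → pooled ranks: 94→3, 36→8, 94→3, 94→3, 20→9, 69→6
Rank sum = 3 + 8 + 3 + 3 + 9 + 6 = 32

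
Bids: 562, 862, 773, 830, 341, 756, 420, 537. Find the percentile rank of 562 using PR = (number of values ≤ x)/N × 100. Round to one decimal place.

50.0

N = 8.
Strictly below 562: 3. Equal to 562: 1.
PR = 4/8 × 100 = 50.0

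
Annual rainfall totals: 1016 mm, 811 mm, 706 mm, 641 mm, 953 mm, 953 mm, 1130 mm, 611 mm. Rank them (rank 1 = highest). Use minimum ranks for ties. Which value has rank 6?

706

Sorted (descending): 1130, 1016, 953, 953, 811, 706, 641, 611
The 2 values of 953 occupy positions 3–4 → each gets rank 3.
Rank 6 → value 706.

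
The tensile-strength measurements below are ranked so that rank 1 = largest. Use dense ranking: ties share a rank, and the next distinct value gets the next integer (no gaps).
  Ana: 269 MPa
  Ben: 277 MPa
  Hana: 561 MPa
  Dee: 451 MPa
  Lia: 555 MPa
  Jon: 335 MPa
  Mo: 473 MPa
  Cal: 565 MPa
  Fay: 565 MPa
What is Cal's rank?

1

Sorted (descending): 565, 565, 561, 555, 473, 451, 335, 277, 269
The 2 values of 565 share dense rank 1.
Remaining distinct values take the next consecutive integers.
Cal has value 565 MPa → rank 1.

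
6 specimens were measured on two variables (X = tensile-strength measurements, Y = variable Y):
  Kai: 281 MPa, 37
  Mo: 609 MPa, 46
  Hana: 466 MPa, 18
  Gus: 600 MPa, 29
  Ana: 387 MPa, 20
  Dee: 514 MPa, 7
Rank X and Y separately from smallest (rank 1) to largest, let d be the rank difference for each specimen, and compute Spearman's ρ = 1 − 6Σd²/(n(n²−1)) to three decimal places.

0.200

Ranks of variable 1: 1, 6, 3, 5, 2, 4
Ranks of variable 2: 5, 6, 2, 4, 3, 1
d = r₁ − r₂: -4, 0, 1, 1, -1, 3
d²: 16, 0, 1, 1, 1, 9; Σd² = 28
ρ = 1 − 6·28/(6·35) = 1 − 168/210 = 0.200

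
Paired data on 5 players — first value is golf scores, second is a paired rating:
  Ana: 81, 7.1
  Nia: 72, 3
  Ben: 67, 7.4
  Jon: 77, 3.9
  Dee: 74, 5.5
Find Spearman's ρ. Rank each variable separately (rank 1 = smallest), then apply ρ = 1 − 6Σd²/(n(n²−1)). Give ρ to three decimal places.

Ranks of variable 1: 5, 2, 1, 4, 3
Ranks of variable 2: 4, 1, 5, 2, 3
d = r₁ − r₂: 1, 1, -4, 2, 0
d²: 1, 1, 16, 4, 0; Σd² = 22
ρ = 1 − 6·22/(5·24) = 1 − 132/120 = -0.100

-0.100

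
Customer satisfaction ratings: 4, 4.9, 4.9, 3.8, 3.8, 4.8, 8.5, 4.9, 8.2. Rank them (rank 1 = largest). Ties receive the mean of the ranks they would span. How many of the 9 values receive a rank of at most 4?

5

Sorted (descending): 8.5, 8.2, 4.9, 4.9, 4.9, 4.8, 4, 3.8, 3.8
The 3 values of 4.9 occupy positions 3–5 → average rank 4.
The 2 values of 3.8 occupy positions 8–9 → average rank (8+9)/2 = 8.5.
Ranks ≤ 4: {1, 2, 4, 4, 4} → 5 values.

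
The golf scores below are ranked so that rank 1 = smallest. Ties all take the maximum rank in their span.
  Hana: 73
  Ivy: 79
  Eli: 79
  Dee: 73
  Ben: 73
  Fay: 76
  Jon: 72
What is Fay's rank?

Sorted (ascending): 72, 73, 73, 73, 76, 79, 79
The 3 values of 73 occupy positions 2–4 → each gets rank 4.
The 2 values of 79 occupy positions 6–7 → each gets rank 7.
Fay has value 76 → rank 5.

5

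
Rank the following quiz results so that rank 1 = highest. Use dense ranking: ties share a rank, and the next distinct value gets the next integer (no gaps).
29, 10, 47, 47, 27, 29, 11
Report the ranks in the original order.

Sorted (descending): 47, 47, 29, 29, 27, 11, 10
The 2 values of 47 share dense rank 1.
The 2 values of 29 share dense rank 2.
Remaining distinct values take the next consecutive integers.

2, 5, 1, 1, 3, 2, 4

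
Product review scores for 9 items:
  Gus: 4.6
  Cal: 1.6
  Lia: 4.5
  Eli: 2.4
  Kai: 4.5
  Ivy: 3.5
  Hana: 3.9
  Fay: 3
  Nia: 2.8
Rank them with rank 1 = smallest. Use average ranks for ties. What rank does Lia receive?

7.5

Sorted (ascending): 1.6, 2.4, 2.8, 3, 3.5, 3.9, 4.5, 4.5, 4.6
The 2 values of 4.5 occupy positions 7–8 → average rank (7+8)/2 = 7.5.
Lia has value 4.5 → rank 7.5.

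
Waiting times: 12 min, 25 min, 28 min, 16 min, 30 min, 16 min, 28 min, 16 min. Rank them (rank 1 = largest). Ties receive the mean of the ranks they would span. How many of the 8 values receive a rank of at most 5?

Sorted (descending): 30, 28, 28, 25, 16, 16, 16, 12
The 2 values of 28 occupy positions 2–3 → average rank (2+3)/2 = 2.5.
The 3 values of 16 occupy positions 5–7 → average rank 6.
Ranks ≤ 5: {1, 2.5, 2.5, 4} → 4 values.

4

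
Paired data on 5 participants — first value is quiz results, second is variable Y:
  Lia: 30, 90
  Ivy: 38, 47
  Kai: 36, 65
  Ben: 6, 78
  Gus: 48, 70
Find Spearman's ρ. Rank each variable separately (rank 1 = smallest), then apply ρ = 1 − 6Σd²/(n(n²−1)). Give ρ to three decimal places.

Ranks of variable 1: 2, 4, 3, 1, 5
Ranks of variable 2: 5, 1, 2, 4, 3
d = r₁ − r₂: -3, 3, 1, -3, 2
d²: 9, 9, 1, 9, 4; Σd² = 32
ρ = 1 − 6·32/(5·24) = 1 − 192/120 = -0.600

-0.600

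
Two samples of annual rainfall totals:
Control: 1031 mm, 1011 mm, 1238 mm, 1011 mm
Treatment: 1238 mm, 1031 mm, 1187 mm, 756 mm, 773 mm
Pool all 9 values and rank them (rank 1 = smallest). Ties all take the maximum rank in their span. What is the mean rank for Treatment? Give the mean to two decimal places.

5.00

Sorted (ascending): 756, 773, 1011, 1011, 1031, 1031, 1187, 1238, 1238
The 2 values of 1011 occupy positions 3–4 → each gets rank 4.
The 2 values of 1031 occupy positions 5–6 → each gets rank 6.
The 2 values of 1238 occupy positions 8–9 → each gets rank 9.
Treatment values → pooled ranks: 1238→9, 1031→6, 1187→7, 756→1, 773→2
Mean rank = (9 + 6 + 7 + 1 + 2) / 5 = 5.00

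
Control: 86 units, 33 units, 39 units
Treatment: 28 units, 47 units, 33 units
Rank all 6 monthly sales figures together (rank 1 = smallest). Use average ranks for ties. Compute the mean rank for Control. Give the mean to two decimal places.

Sorted (ascending): 28, 33, 33, 39, 47, 86
The 2 values of 33 occupy positions 2–3 → average rank (2+3)/2 = 2.5.
Control values → pooled ranks: 86→6, 33→2.5, 39→4
Mean rank = (6 + 2.5 + 4) / 3 = 4.17

4.17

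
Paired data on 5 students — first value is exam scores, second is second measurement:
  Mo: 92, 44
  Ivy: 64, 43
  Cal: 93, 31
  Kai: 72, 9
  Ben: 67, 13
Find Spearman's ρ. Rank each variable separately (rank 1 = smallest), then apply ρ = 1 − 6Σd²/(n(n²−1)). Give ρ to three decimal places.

0.100

Ranks of variable 1: 4, 1, 5, 3, 2
Ranks of variable 2: 5, 4, 3, 1, 2
d = r₁ − r₂: -1, -3, 2, 2, 0
d²: 1, 9, 4, 4, 0; Σd² = 18
ρ = 1 − 6·18/(5·24) = 1 − 108/120 = 0.100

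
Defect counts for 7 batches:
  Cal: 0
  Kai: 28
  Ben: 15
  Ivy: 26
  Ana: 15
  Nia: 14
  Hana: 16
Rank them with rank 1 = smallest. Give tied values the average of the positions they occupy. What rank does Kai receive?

7

Sorted (ascending): 0, 14, 15, 15, 16, 26, 28
The 2 values of 15 occupy positions 3–4 → average rank (3+4)/2 = 3.5.
Kai has value 28 → rank 7.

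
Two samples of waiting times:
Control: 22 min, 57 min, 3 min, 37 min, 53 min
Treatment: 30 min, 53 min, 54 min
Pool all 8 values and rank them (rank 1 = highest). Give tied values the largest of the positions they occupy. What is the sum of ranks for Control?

Sorted (descending): 57, 54, 53, 53, 37, 30, 22, 3
The 2 values of 53 occupy positions 3–4 → each gets rank 4.
Control values → pooled ranks: 22→7, 57→1, 3→8, 37→5, 53→4
Rank sum = 7 + 1 + 8 + 5 + 4 = 25

25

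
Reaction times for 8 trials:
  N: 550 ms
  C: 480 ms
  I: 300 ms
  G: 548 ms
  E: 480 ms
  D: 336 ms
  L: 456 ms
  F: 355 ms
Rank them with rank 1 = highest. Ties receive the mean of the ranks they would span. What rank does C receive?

Sorted (descending): 550, 548, 480, 480, 456, 355, 336, 300
The 2 values of 480 occupy positions 3–4 → average rank (3+4)/2 = 3.5.
C has value 480 ms → rank 3.5.

3.5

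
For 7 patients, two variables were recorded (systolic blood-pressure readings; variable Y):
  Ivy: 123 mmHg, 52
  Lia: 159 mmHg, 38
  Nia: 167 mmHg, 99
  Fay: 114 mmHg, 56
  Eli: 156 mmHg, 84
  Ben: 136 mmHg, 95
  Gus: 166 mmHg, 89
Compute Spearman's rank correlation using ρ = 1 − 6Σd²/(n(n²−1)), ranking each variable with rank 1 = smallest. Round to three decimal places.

Ranks of variable 1: 2, 5, 7, 1, 4, 3, 6
Ranks of variable 2: 2, 1, 7, 3, 4, 6, 5
d = r₁ − r₂: 0, 4, 0, -2, 0, -3, 1
d²: 0, 16, 0, 4, 0, 9, 1; Σd² = 30
ρ = 1 − 6·30/(7·48) = 1 − 180/336 = 0.464

0.464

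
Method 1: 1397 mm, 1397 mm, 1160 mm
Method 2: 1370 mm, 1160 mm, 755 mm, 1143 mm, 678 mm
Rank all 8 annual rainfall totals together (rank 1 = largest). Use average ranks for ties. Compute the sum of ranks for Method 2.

Sorted (descending): 1397, 1397, 1370, 1160, 1160, 1143, 755, 678
The 2 values of 1397 occupy positions 1–2 → average rank (1+2)/2 = 1.5.
The 2 values of 1160 occupy positions 4–5 → average rank (4+5)/2 = 4.5.
Method 2 values → pooled ranks: 1370→3, 1160→4.5, 755→7, 1143→6, 678→8
Rank sum = 3 + 4.5 + 7 + 6 + 8 = 28.5

28.5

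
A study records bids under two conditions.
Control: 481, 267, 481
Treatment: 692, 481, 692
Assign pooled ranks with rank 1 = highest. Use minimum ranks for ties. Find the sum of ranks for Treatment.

5

Sorted (descending): 692, 692, 481, 481, 481, 267
The 2 values of 692 occupy positions 1–2 → each gets rank 1.
The 3 values of 481 occupy positions 3–5 → each gets rank 3.
Treatment values → pooled ranks: 692→1, 481→3, 692→1
Rank sum = 1 + 3 + 1 = 5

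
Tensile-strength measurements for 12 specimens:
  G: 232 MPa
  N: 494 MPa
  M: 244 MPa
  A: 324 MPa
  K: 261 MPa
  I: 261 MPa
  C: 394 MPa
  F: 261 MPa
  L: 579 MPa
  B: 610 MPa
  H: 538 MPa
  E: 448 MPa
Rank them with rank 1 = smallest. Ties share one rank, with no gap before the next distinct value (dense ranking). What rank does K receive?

Sorted (ascending): 232, 244, 261, 261, 261, 324, 394, 448, 494, 538, 579, 610
The 3 values of 261 share dense rank 3.
Remaining distinct values take the next consecutive integers.
K has value 261 MPa → rank 3.

3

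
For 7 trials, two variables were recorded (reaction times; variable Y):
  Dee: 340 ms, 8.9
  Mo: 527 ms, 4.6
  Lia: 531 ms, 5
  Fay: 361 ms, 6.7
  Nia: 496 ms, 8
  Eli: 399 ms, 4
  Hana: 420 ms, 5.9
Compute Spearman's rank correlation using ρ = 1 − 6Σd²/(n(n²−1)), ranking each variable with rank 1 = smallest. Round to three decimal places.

-0.464

Ranks of variable 1: 1, 6, 7, 2, 5, 3, 4
Ranks of variable 2: 7, 2, 3, 5, 6, 1, 4
d = r₁ − r₂: -6, 4, 4, -3, -1, 2, 0
d²: 36, 16, 16, 9, 1, 4, 0; Σd² = 82
ρ = 1 − 6·82/(7·48) = 1 − 492/336 = -0.464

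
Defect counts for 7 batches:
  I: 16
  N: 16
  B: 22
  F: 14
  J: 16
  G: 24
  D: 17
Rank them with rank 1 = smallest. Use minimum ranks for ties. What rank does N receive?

Sorted (ascending): 14, 16, 16, 16, 17, 22, 24
The 3 values of 16 occupy positions 2–4 → each gets rank 2.
N has value 16 → rank 2.

2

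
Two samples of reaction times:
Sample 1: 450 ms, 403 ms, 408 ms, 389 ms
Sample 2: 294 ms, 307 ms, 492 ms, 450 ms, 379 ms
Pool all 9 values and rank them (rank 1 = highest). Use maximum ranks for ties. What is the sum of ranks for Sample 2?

28

Sorted (descending): 492, 450, 450, 408, 403, 389, 379, 307, 294
The 2 values of 450 occupy positions 2–3 → each gets rank 3.
Sample 2 values → pooled ranks: 294→9, 307→8, 492→1, 450→3, 379→7
Rank sum = 9 + 8 + 1 + 3 + 7 = 28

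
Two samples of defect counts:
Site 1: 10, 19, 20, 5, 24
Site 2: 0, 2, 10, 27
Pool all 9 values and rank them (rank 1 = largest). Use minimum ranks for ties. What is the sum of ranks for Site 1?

21

Sorted (descending): 27, 24, 20, 19, 10, 10, 5, 2, 0
The 2 values of 10 occupy positions 5–6 → each gets rank 5.
Site 1 values → pooled ranks: 10→5, 19→4, 20→3, 5→7, 24→2
Rank sum = 5 + 4 + 3 + 7 + 2 = 21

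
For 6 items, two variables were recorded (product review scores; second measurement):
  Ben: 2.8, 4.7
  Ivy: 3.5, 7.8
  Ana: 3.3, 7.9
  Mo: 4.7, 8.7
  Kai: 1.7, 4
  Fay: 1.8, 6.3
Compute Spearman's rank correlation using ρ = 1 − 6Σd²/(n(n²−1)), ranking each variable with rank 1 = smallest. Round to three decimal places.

Ranks of variable 1: 3, 5, 4, 6, 1, 2
Ranks of variable 2: 2, 4, 5, 6, 1, 3
d = r₁ − r₂: 1, 1, -1, 0, 0, -1
d²: 1, 1, 1, 0, 0, 1; Σd² = 4
ρ = 1 − 6·4/(6·35) = 1 − 24/210 = 0.886

0.886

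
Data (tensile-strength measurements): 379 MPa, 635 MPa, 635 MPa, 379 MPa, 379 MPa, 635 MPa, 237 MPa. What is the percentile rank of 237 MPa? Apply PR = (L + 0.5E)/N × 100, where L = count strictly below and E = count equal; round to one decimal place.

7.1

N = 7.
Strictly below 237: 0. Equal to 237: 1.
PR = (0 + 0.5·1)/7 × 100 = 7.1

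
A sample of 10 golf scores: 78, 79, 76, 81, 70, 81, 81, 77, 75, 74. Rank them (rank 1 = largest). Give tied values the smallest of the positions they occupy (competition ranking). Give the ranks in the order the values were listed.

Sorted (descending): 81, 81, 81, 79, 78, 77, 76, 75, 74, 70
The 3 values of 81 occupy positions 1–3 → each gets rank 1.

5, 4, 7, 1, 10, 1, 1, 6, 8, 9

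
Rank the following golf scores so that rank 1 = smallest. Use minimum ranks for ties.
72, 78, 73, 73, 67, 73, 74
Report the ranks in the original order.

Sorted (ascending): 67, 72, 73, 73, 73, 74, 78
The 3 values of 73 occupy positions 3–5 → each gets rank 3.

2, 7, 3, 3, 1, 3, 6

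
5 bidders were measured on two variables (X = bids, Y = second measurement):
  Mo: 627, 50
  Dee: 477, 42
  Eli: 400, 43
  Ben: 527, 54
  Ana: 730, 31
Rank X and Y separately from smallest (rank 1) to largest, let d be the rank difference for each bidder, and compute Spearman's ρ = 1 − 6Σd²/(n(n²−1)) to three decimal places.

Ranks of variable 1: 4, 2, 1, 3, 5
Ranks of variable 2: 4, 2, 3, 5, 1
d = r₁ − r₂: 0, 0, -2, -2, 4
d²: 0, 0, 4, 4, 16; Σd² = 24
ρ = 1 − 6·24/(5·24) = 1 − 144/120 = -0.200

-0.200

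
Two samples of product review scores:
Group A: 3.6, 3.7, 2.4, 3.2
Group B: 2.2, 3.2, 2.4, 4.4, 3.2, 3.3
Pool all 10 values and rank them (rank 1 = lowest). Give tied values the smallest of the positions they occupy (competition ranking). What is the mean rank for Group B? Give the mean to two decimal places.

4.67

Sorted (ascending): 2.2, 2.4, 2.4, 3.2, 3.2, 3.2, 3.3, 3.6, 3.7, 4.4
The 2 values of 2.4 occupy positions 2–3 → each gets rank 2.
The 3 values of 3.2 occupy positions 4–6 → each gets rank 4.
Group B values → pooled ranks: 2.2→1, 3.2→4, 2.4→2, 4.4→10, 3.2→4, 3.3→7
Mean rank = (1 + 4 + 2 + 10 + 4 + 7) / 6 = 4.67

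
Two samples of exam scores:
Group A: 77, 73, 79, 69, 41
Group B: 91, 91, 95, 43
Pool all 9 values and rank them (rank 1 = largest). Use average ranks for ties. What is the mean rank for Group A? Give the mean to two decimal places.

Sorted (descending): 95, 91, 91, 79, 77, 73, 69, 43, 41
The 2 values of 91 occupy positions 2–3 → average rank (2+3)/2 = 2.5.
Group A values → pooled ranks: 77→5, 73→6, 79→4, 69→7, 41→9
Mean rank = (5 + 6 + 4 + 7 + 9) / 5 = 6.20

6.20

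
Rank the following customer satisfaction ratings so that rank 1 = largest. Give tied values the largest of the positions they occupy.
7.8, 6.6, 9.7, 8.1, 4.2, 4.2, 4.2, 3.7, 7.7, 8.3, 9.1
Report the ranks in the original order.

Sorted (descending): 9.7, 9.1, 8.3, 8.1, 7.8, 7.7, 6.6, 4.2, 4.2, 4.2, 3.7
The 3 values of 4.2 occupy positions 8–10 → each gets rank 10.

5, 7, 1, 4, 10, 10, 10, 11, 6, 3, 2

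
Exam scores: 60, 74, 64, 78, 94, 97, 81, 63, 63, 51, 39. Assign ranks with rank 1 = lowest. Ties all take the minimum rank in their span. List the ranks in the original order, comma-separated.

Sorted (ascending): 39, 51, 60, 63, 63, 64, 74, 78, 81, 94, 97
The 2 values of 63 occupy positions 4–5 → each gets rank 4.

3, 7, 6, 8, 10, 11, 9, 4, 4, 2, 1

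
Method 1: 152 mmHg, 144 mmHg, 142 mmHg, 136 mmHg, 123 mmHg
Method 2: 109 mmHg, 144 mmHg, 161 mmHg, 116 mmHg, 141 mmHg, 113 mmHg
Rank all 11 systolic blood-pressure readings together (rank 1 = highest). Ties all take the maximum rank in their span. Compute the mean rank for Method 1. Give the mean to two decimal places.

Sorted (descending): 161, 152, 144, 144, 142, 141, 136, 123, 116, 113, 109
The 2 values of 144 occupy positions 3–4 → each gets rank 4.
Method 1 values → pooled ranks: 152→2, 144→4, 142→5, 136→7, 123→8
Mean rank = (2 + 4 + 5 + 7 + 8) / 5 = 5.20

5.20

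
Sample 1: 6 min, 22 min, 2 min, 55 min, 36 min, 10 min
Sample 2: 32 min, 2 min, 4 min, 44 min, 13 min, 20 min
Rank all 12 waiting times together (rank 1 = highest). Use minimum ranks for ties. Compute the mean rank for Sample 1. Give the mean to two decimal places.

6.17

Sorted (descending): 55, 44, 36, 32, 22, 20, 13, 10, 6, 4, 2, 2
The 2 values of 2 occupy positions 11–12 → each gets rank 11.
Sample 1 values → pooled ranks: 6→9, 22→5, 2→11, 55→1, 36→3, 10→8
Mean rank = (9 + 5 + 11 + 1 + 3 + 8) / 6 = 6.17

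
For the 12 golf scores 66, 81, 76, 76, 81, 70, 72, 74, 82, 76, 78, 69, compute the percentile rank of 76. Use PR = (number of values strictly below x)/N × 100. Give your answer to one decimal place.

41.7

N = 12.
Strictly below 76: 5. Equal to 76: 3.
PR = 5/12 × 100 = 41.7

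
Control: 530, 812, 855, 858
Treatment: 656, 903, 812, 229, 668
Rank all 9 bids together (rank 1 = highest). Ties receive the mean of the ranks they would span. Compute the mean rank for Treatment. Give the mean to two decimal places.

Sorted (descending): 903, 858, 855, 812, 812, 668, 656, 530, 229
The 2 values of 812 occupy positions 4–5 → average rank (4+5)/2 = 4.5.
Treatment values → pooled ranks: 656→7, 903→1, 812→4.5, 229→9, 668→6
Mean rank = (7 + 1 + 4.5 + 9 + 6) / 5 = 5.50

5.50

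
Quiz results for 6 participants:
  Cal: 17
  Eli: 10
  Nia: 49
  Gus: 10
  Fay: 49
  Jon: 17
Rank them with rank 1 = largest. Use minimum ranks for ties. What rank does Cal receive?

3

Sorted (descending): 49, 49, 17, 17, 10, 10
The 2 values of 49 occupy positions 1–2 → each gets rank 1.
The 2 values of 17 occupy positions 3–4 → each gets rank 3.
The 2 values of 10 occupy positions 5–6 → each gets rank 5.
Cal has value 17 → rank 3.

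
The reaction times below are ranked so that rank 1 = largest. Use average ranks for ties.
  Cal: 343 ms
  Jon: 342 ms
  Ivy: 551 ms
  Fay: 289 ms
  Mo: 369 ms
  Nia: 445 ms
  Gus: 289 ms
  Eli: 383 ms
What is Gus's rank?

7.5

Sorted (descending): 551, 445, 383, 369, 343, 342, 289, 289
The 2 values of 289 occupy positions 7–8 → average rank (7+8)/2 = 7.5.
Gus has value 289 ms → rank 7.5.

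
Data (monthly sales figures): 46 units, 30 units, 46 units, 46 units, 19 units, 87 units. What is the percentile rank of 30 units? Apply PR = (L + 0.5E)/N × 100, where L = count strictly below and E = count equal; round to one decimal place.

25.0

N = 6.
Strictly below 30: 1. Equal to 30: 1.
PR = (1 + 0.5·1)/6 × 100 = 25.0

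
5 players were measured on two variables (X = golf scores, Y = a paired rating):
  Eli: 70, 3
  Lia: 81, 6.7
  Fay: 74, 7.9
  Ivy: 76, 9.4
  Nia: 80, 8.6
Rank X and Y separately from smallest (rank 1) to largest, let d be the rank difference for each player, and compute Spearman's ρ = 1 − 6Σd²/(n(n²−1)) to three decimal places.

0.300

Ranks of variable 1: 1, 5, 2, 3, 4
Ranks of variable 2: 1, 2, 3, 5, 4
d = r₁ − r₂: 0, 3, -1, -2, 0
d²: 0, 9, 1, 4, 0; Σd² = 14
ρ = 1 − 6·14/(5·24) = 1 − 84/120 = 0.300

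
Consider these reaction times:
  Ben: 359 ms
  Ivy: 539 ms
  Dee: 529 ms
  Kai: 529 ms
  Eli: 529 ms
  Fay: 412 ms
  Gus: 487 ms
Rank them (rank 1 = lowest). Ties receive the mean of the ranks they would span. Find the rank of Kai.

Sorted (ascending): 359, 412, 487, 529, 529, 529, 539
The 3 values of 529 occupy positions 4–6 → average rank 5.
Kai has value 529 ms → rank 5.

5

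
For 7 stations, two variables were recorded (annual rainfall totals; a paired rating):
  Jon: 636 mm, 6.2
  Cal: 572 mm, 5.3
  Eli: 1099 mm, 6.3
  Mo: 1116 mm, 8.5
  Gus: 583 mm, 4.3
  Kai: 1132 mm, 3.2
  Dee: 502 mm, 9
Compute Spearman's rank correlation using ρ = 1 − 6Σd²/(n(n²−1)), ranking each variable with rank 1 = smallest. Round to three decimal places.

-0.321

Ranks of variable 1: 4, 2, 5, 6, 3, 7, 1
Ranks of variable 2: 4, 3, 5, 6, 2, 1, 7
d = r₁ − r₂: 0, -1, 0, 0, 1, 6, -6
d²: 0, 1, 0, 0, 1, 36, 36; Σd² = 74
ρ = 1 − 6·74/(7·48) = 1 − 444/336 = -0.321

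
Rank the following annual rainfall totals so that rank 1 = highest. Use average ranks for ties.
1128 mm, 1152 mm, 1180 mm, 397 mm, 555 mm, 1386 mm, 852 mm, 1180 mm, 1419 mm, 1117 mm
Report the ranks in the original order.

Sorted (descending): 1419, 1386, 1180, 1180, 1152, 1128, 1117, 852, 555, 397
The 2 values of 1180 occupy positions 3–4 → average rank (3+4)/2 = 3.5.

6, 5, 3.5, 10, 9, 2, 8, 3.5, 1, 7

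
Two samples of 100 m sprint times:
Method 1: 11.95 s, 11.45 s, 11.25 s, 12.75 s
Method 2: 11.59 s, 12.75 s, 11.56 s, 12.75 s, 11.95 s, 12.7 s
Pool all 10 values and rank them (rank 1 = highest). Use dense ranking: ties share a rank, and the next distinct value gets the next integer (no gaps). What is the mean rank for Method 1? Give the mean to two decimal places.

4.25

Sorted (descending): 12.75, 12.75, 12.75, 12.7, 11.95, 11.95, 11.59, 11.56, 11.45, 11.25
The 3 values of 12.75 share dense rank 1.
The 2 values of 11.95 share dense rank 3.
Remaining distinct values take the next consecutive integers.
Method 1 values → pooled ranks: 11.95→3, 11.45→6, 11.25→7, 12.75→1
Mean rank = (3 + 6 + 7 + 1) / 4 = 4.25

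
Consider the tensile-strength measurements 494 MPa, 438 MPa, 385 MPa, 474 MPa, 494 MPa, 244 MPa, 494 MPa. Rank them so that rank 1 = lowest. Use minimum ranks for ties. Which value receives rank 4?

474

Sorted (ascending): 244, 385, 438, 474, 494, 494, 494
The 3 values of 494 occupy positions 5–7 → each gets rank 5.
Rank 4 → value 474.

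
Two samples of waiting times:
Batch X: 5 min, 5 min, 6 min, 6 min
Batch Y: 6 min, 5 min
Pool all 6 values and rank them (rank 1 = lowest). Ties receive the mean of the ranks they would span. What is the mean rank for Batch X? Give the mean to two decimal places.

3.50

Sorted (ascending): 5, 5, 5, 6, 6, 6
The 3 values of 5 occupy positions 1–3 → average rank 2.
The 3 values of 6 occupy positions 4–6 → average rank 5.
Batch X values → pooled ranks: 5→2, 5→2, 6→5, 6→5
Mean rank = (2 + 2 + 5 + 5) / 4 = 3.50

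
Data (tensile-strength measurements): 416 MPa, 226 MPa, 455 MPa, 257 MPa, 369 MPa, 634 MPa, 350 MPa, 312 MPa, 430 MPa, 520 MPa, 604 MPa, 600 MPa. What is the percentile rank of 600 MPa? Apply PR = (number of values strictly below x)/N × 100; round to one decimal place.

75.0

N = 12.
Strictly below 600: 9. Equal to 600: 1.
PR = 9/12 × 100 = 75.0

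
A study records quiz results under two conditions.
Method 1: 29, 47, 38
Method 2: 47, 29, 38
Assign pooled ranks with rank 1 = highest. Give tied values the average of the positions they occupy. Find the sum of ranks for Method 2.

Sorted (descending): 47, 47, 38, 38, 29, 29
The 2 values of 47 occupy positions 1–2 → average rank (1+2)/2 = 1.5.
The 2 values of 38 occupy positions 3–4 → average rank (3+4)/2 = 3.5.
The 2 values of 29 occupy positions 5–6 → average rank (5+6)/2 = 5.5.
Method 2 values → pooled ranks: 47→1.5, 29→5.5, 38→3.5
Rank sum = 1.5 + 5.5 + 3.5 = 10.5

10.5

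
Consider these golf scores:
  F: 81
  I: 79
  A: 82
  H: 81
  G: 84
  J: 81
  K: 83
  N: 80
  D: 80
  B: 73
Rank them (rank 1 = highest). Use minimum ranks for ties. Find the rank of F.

4

Sorted (descending): 84, 83, 82, 81, 81, 81, 80, 80, 79, 73
The 3 values of 81 occupy positions 4–6 → each gets rank 4.
The 2 values of 80 occupy positions 7–8 → each gets rank 7.
F has value 81 → rank 4.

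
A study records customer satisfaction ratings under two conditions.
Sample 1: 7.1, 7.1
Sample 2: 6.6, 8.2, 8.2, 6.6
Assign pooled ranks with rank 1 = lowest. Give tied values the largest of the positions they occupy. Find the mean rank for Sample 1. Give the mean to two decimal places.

4.00

Sorted (ascending): 6.6, 6.6, 7.1, 7.1, 8.2, 8.2
The 2 values of 6.6 occupy positions 1–2 → each gets rank 2.
The 2 values of 7.1 occupy positions 3–4 → each gets rank 4.
The 2 values of 8.2 occupy positions 5–6 → each gets rank 6.
Sample 1 values → pooled ranks: 7.1→4, 7.1→4
Mean rank = (4 + 4) / 2 = 4.00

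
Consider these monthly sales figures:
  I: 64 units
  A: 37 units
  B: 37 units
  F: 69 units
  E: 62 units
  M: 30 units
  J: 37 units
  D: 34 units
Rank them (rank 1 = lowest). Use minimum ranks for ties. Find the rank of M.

Sorted (ascending): 30, 34, 37, 37, 37, 62, 64, 69
The 3 values of 37 occupy positions 3–5 → each gets rank 3.
M has value 30 units → rank 1.

1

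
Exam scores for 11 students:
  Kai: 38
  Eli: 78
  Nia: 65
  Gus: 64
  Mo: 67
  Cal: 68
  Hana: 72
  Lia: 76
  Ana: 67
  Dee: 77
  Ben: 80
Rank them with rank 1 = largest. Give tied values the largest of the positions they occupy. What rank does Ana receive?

Sorted (descending): 80, 78, 77, 76, 72, 68, 67, 67, 65, 64, 38
The 2 values of 67 occupy positions 7–8 → each gets rank 8.
Ana has value 67 → rank 8.

8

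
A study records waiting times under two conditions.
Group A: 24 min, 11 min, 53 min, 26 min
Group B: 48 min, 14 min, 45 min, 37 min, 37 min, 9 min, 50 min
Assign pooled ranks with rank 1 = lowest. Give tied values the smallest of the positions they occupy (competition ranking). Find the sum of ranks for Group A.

22

Sorted (ascending): 9, 11, 14, 24, 26, 37, 37, 45, 48, 50, 53
The 2 values of 37 occupy positions 6–7 → each gets rank 6.
Group A values → pooled ranks: 24→4, 11→2, 53→11, 26→5
Rank sum = 4 + 2 + 11 + 5 = 22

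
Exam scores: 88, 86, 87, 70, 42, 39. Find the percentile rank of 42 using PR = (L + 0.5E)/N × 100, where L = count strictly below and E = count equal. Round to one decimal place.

25.0

N = 6.
Strictly below 42: 1. Equal to 42: 1.
PR = (1 + 0.5·1)/6 × 100 = 25.0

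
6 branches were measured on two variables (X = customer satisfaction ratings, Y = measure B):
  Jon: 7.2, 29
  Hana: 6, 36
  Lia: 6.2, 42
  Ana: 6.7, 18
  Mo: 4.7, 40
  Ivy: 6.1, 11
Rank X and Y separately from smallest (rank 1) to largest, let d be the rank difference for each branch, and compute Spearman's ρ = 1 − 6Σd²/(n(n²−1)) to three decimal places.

-0.314

Ranks of variable 1: 6, 2, 4, 5, 1, 3
Ranks of variable 2: 3, 4, 6, 2, 5, 1
d = r₁ − r₂: 3, -2, -2, 3, -4, 2
d²: 9, 4, 4, 9, 16, 4; Σd² = 46
ρ = 1 − 6·46/(6·35) = 1 − 276/210 = -0.314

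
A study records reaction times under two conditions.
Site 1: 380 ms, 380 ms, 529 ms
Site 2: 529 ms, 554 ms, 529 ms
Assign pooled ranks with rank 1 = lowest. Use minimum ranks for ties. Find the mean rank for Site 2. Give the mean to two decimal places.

Sorted (ascending): 380, 380, 529, 529, 529, 554
The 2 values of 380 occupy positions 1–2 → each gets rank 1.
The 3 values of 529 occupy positions 3–5 → each gets rank 3.
Site 2 values → pooled ranks: 529→3, 554→6, 529→3
Mean rank = (3 + 6 + 3) / 3 = 4.00

4.00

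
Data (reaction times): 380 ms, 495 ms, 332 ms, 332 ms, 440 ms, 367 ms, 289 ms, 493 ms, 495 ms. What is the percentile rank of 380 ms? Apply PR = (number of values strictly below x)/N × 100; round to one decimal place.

N = 9.
Strictly below 380: 4. Equal to 380: 1.
PR = 4/9 × 100 = 44.4

44.4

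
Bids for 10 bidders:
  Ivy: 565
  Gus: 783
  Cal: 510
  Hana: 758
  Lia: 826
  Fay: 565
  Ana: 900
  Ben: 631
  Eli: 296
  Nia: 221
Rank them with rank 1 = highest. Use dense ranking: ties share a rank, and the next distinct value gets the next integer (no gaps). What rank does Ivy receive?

Sorted (descending): 900, 826, 783, 758, 631, 565, 565, 510, 296, 221
The 2 values of 565 share dense rank 6.
Remaining distinct values take the next consecutive integers.
Ivy has value 565 → rank 6.

6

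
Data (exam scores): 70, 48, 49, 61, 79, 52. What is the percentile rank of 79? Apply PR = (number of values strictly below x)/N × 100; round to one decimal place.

83.3

N = 6.
Strictly below 79: 5. Equal to 79: 1.
PR = 5/6 × 100 = 83.3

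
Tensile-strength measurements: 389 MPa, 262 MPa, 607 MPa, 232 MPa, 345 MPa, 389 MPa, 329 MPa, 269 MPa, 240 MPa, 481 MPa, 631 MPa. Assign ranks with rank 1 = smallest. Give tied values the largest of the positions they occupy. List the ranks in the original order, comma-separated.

Sorted (ascending): 232, 240, 262, 269, 329, 345, 389, 389, 481, 607, 631
The 2 values of 389 occupy positions 7–8 → each gets rank 8.

8, 3, 10, 1, 6, 8, 5, 4, 2, 9, 11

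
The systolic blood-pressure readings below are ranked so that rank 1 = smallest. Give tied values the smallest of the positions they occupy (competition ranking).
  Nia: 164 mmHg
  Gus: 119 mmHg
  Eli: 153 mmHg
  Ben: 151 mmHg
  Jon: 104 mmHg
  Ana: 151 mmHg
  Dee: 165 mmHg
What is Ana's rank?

3

Sorted (ascending): 104, 119, 151, 151, 153, 164, 165
The 2 values of 151 occupy positions 3–4 → each gets rank 3.
Ana has value 151 mmHg → rank 3.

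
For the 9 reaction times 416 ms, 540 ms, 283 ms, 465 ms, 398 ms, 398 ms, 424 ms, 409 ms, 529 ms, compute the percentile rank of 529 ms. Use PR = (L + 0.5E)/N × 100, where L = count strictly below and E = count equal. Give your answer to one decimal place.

N = 9.
Strictly below 529: 7. Equal to 529: 1.
PR = (7 + 0.5·1)/9 × 100 = 83.3

83.3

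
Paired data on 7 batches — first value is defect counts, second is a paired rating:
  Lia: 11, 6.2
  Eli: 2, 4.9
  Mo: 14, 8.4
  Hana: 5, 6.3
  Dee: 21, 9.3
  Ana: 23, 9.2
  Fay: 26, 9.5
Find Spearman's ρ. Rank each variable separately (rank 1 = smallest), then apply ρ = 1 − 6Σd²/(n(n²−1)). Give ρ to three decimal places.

0.929

Ranks of variable 1: 3, 1, 4, 2, 5, 6, 7
Ranks of variable 2: 2, 1, 4, 3, 6, 5, 7
d = r₁ − r₂: 1, 0, 0, -1, -1, 1, 0
d²: 1, 0, 0, 1, 1, 1, 0; Σd² = 4
ρ = 1 − 6·4/(7·48) = 1 − 24/336 = 0.929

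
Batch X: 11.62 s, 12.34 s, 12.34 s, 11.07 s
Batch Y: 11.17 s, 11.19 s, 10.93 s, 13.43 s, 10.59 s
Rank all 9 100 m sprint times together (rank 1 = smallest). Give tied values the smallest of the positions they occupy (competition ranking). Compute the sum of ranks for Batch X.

Sorted (ascending): 10.59, 10.93, 11.07, 11.17, 11.19, 11.62, 12.34, 12.34, 13.43
The 2 values of 12.34 occupy positions 7–8 → each gets rank 7.
Batch X values → pooled ranks: 11.62→6, 12.34→7, 12.34→7, 11.07→3
Rank sum = 6 + 7 + 7 + 3 = 23

23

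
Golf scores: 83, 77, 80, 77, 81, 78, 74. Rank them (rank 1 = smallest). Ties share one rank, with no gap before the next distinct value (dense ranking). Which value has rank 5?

Sorted (ascending): 74, 77, 77, 78, 80, 81, 83
The 2 values of 77 share dense rank 2.
Remaining distinct values take the next consecutive integers.
Rank 5 → value 81.

81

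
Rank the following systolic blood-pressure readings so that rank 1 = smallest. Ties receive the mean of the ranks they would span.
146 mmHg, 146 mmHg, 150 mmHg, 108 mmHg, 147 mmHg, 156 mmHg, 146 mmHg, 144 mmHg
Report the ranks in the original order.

4, 4, 7, 1, 6, 8, 4, 2

Sorted (ascending): 108, 144, 146, 146, 146, 147, 150, 156
The 3 values of 146 occupy positions 3–5 → average rank 4.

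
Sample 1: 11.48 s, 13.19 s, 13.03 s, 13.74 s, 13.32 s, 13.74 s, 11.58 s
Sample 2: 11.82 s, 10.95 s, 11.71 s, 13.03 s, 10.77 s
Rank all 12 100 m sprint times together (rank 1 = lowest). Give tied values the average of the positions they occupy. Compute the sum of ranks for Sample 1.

Sorted (ascending): 10.77, 10.95, 11.48, 11.58, 11.71, 11.82, 13.03, 13.03, 13.19, 13.32, 13.74, 13.74
The 2 values of 13.03 occupy positions 7–8 → average rank (7+8)/2 = 7.5.
The 2 values of 13.74 occupy positions 11–12 → average rank (11+12)/2 = 11.5.
Sample 1 values → pooled ranks: 11.48→3, 13.19→9, 13.03→7.5, 13.74→11.5, 13.32→10, 13.74→11.5, 11.58→4
Rank sum = 3 + 9 + 7.5 + 11.5 + 10 + 11.5 + 4 = 56.5

56.5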